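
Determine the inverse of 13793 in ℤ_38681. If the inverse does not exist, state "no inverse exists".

Extended Euclidean algorithm:
38681 = 2·13793 + 11095
13793 = 1·11095 + 2698
11095 = 4·2698 + 303
2698 = 8·303 + 274
303 = 1·274 + 29
274 = 9·29 + 13
29 = 2·13 + 3
13 = 4·3 + 1
3 = 3·1 + 0
The gcd is 1. Working backward:
1 = 13 − 4·3
1 = −4·29 + 9·13
1 = 9·274 − 85·29
1 = −85·303 + 94·274
1 = 94·2698 − 837·303
1 = −837·11095 + 3442·2698
1 = 3442·13793 − 4279·11095
1 = −4279·38681 + 12000·13793
So 13793·12000 ≡ 1 (mod 38681).

12000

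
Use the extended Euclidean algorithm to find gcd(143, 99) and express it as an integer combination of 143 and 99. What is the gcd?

Euclidean algorithm:
143 = 1*99 + 44
99 = 2*44 + 11
44 = 4*11 + 0
gcd(143, 99) = 11.
Express as a combination:
11 = 99 − 2·44
11 = −2·143 + 3·99
So 11 = (-2)·143 + (3)·99.

11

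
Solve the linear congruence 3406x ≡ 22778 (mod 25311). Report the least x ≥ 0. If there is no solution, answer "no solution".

no solution

gcd(3406, 25311):
25311 = 7*3406 + 1469
3406 = 2*1469 + 468
1469 = 3*468 + 65
468 = 7*65 + 13
65 = 5*13 + 0
gcd = 13, but 13 ∤ 22778, so the congruence has no solution.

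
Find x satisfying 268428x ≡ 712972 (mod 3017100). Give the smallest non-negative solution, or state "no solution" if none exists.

gcd(268428, 3017100):
3017100 = 11·268428 + 64392
268428 = 4·64392 + 10860
64392 = 5·10860 + 10092
10860 = 1·10092 + 768
10092 = 13·768 + 108
768 = 7·108 + 12
108 = 9·12 + 0
gcd = 12, but 12 ∤ 712972, so the congruence has no solution.

no solution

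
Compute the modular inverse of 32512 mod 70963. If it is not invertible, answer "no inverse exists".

54211

Extended Euclidean algorithm:
70963 = 2*32512 + 5939
32512 = 5*5939 + 2817
5939 = 2*2817 + 305
2817 = 9*305 + 72
305 = 4*72 + 17
72 = 4*17 + 4
17 = 4*4 + 1
4 = 4*1 + 0
gcd = 1, so the inverse exists. Back-substitute:
1 = 17 − 4·4
1 = −4·72 + 17·17
1 = 17·305 − 72·72
1 = −72·2817 + 665·305
1 = 665·5939 − 1402·2817
1 = −1402·32512 + 7675·5939
1 = 7675·70963 − 16752·32512
Thus 32512·(-16752) ≡ 1 (mod 70963); reducing, -16752 mod 70963 = 54211.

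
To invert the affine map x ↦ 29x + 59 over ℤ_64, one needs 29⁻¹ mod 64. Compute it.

Apply the Euclidean algorithm to 64 and 29:
64 = 2*29 + 6
29 = 4*6 + 5
6 = 1*5 + 1
5 = 5*1 + 0
gcd = 1, so the inverse exists. Back-substitute:
1 = 6 − 5
1 = −29 + 5·6
1 = 5·64 − 11·29
Hence 29⁻¹ ≡ -11 ≡ 53 (mod 64).

53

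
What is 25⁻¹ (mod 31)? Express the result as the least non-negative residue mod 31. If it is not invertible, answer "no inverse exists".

gcd(31, 25) by repeated division:
31 = 1*25 + 6
25 = 4*6 + 1
6 = 6*1 + 0
The gcd is 1. Working backward:
1 = 25 − 4·6
1 = −4·31 + 5·25
So 25·5 ≡ 1 (mod 31).

5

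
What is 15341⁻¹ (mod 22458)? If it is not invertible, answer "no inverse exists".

5579

Run Euclid on (22458, 15341):
22458 = 1·15341 + 7117
15341 = 2·7117 + 1107
7117 = 6·1107 + 475
1107 = 2·475 + 157
475 = 3·157 + 4
157 = 39·4 + 1
4 = 4·1 + 0
gcd = 1, so the inverse exists. Back-substitute:
1 = 157 − 39·4
1 = −39·475 + 118·157
1 = 118·1107 − 275·475
1 = −275·7117 + 1768·1107
1 = 1768·15341 − 3811·7117
1 = −3811·22458 + 5579·15341
So 15341·5579 ≡ 1 (mod 22458).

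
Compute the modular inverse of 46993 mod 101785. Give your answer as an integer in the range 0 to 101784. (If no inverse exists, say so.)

45522

Extended Euclidean algorithm:
101785 = 2·46993 + 7799
46993 = 6·7799 + 199
7799 = 39·199 + 38
199 = 5·38 + 9
38 = 4·9 + 2
9 = 4·2 + 1
2 = 2·1 + 0
Since gcd(46993, 101785) = 1, back-substitute to write 1 as a combination:
1 = 9 − 4·2
1 = −4·38 + 17·9
1 = 17·199 − 89·38
1 = −89·7799 + 3488·199
1 = 3488·46993 − 21017·7799
1 = −21017·101785 + 45522·46993
So 46993·45522 ≡ 1 (mod 101785).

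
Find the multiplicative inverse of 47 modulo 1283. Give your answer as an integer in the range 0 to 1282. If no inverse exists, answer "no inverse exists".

gcd(1283, 47) by repeated division:
1283 = 27·47 + 14
47 = 3·14 + 5
14 = 2·5 + 4
5 = 1·4 + 1
4 = 4·1 + 0
gcd = 1, so the inverse exists. Back-substitute:
1 = 5 − 4
1 = −14 + 3·5
1 = 3·47 − 10·14
1 = −10·1283 + 273·47
So 47·273 ≡ 1 (mod 1283).

273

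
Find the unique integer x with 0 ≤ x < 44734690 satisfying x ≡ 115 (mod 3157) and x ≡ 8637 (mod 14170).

Write x = 115 + 3157·k. Then 3157·k ≡ 8637 − 115 ≡ 8522 (mod 14170).
Need 3157⁻¹ mod 14170. Extended Euclid on (14170, 3157):
14170 = 4×3157 + 1542
3157 = 2×1542 + 73
1542 = 21×73 + 9
73 = 8×9 + 1
9 = 9×1 + 0
Back-substitute:
1 = 73 − 8·9
1 = −8·1542 + 169·73
1 = 169·3157 − 346·1542
1 = −346·14170 + 1553·3157
3157⁻¹ ≡ 1553 (mod 14170), so k ≡ 1553·8522 ≡ 14056 (mod 14170).
x = 115 + 3157·14056 = 44374907.

44374907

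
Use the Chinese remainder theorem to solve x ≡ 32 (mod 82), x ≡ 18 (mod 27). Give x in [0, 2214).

1098

Write x = 32 + 82·k. Then 82·k ≡ 18 − 32 ≡ 13 (mod 27).
Need 82⁻¹ mod 27. Extended Euclid on (27, 1):
27 = 27×1 + 0
82⁻¹ ≡ 1 (mod 27), so k ≡ 1·13 ≡ 13 (mod 27).
x = 32 + 82·13 = 1098.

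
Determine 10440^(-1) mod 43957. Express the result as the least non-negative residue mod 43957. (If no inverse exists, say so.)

41376

Run Euclid on (43957, 10440):
43957 = 4·10440 + 2197
10440 = 4·2197 + 1652
2197 = 1·1652 + 545
1652 = 3·545 + 17
545 = 32·17 + 1
17 = 17·1 + 0
gcd = 1, so the inverse exists. Back-substitute:
1 = 545 − 32·17
1 = −32·1652 + 97·545
1 = 97·2197 − 129·1652
1 = −129·10440 + 613·2197
1 = 613·43957 − 2581·10440
Thus 10440·(-2581) ≡ 1 (mod 43957); reducing, -2581 mod 43957 = 41376.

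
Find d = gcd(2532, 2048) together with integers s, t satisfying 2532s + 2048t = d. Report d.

Apply Euclid's algorithm to 2532 and 2048:
2532 = 1·2048 + 484
2048 = 4·484 + 112
484 = 4·112 + 36
112 = 3·36 + 4
36 = 9·4 + 0
gcd(2532, 2048) = 4.
Express as a combination:
4 = 112 − 3·36
4 = −3·484 + 13·112
4 = 13·2048 − 55·484
4 = −55·2532 + 68·2048
So 4 = (-55)·2532 + (68)·2048.

4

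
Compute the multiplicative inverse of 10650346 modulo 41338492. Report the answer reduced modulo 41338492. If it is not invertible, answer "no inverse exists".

no inverse exists

Euclidean algorithm on 41338492, 10650346:
41338492 = 3×10650346 + 9387454
10650346 = 1×9387454 + 1262892
9387454 = 7×1262892 + 547210
1262892 = 2×547210 + 168472
547210 = 3×168472 + 41794
168472 = 4×41794 + 1296
41794 = 32×1296 + 322
1296 = 4×322 + 8
322 = 40×8 + 2
8 = 4×2 + 0
Since gcd = 2 > 1, 10650346 is not a unit mod 41338492.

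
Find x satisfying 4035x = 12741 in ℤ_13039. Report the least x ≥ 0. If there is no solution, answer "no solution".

8796

First find gcd(4035, 13039):
13039 = 3×4035 + 934
4035 = 4×934 + 299
934 = 3×299 + 37
299 = 8×37 + 3
37 = 12×3 + 1
3 = 3×1 + 0
gcd = 1, so a unique solution mod 13039 exists.
Back-substitute for the Bézout coefficients:
1 = 37 − 12·3
1 = −12·299 + 97·37
1 = 97·934 − 303·299
1 = −303·4035 + 1309·934
1 = 1309·13039 − 4230·4035
So 4035·(-4230) ≡ 1 (mod 13039), giving 4035⁻¹ ≡ 8809.
x ≡ 4035⁻¹·12741 ≡ 8809·12741 ≡ 8796 (mod 13039).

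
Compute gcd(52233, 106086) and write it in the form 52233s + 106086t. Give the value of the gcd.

3

Euclidean algorithm:
106086 = 2×52233 + 1620
52233 = 32×1620 + 393
1620 = 4×393 + 48
393 = 8×48 + 9
48 = 5×9 + 3
9 = 3×3 + 0
gcd(52233, 106086) = 3.
Working backward:
3 = 48 − 5·9
3 = −5·393 + 41·48
3 = 41·1620 − 169·393
3 = −169·52233 + 5449·1620
3 = 5449·106086 − 11067·52233
So 3 = (5449)·106086 + (-11067)·52233.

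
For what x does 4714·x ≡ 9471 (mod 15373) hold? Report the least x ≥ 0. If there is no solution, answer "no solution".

951

First find gcd(4714, 15373):
15373 = 3*4714 + 1231
4714 = 3*1231 + 1021
1231 = 1*1021 + 210
1021 = 4*210 + 181
210 = 1*181 + 29
181 = 6*29 + 7
29 = 4*7 + 1
7 = 7*1 + 0
gcd = 1, so a unique solution mod 15373 exists.
Back-substitute for the Bézout coefficients:
1 = 29 − 4·7
1 = −4·181 + 25·29
1 = 25·210 − 29·181
1 = −29·1021 + 141·210
1 = 141·1231 − 170·1021
1 = −170·4714 + 651·1231
1 = 651·15373 − 2123·4714
So 4714·(-2123) ≡ 1 (mod 15373), giving 4714⁻¹ ≡ 13250.
x ≡ 4714⁻¹·9471 ≡ 13250·9471 ≡ 951 (mod 15373).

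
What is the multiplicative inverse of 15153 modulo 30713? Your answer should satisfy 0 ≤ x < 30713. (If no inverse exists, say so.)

981

Extended Euclidean algorithm:
30713 = 2·15153 + 407
15153 = 37·407 + 94
407 = 4·94 + 31
94 = 3·31 + 1
31 = 31·1 + 0
The gcd is 1. Working backward:
1 = 94 − 3·31
1 = −3·407 + 13·94
1 = 13·15153 − 484·407
1 = −484·30713 + 981·15153
So 15153·981 ≡ 1 (mod 30713).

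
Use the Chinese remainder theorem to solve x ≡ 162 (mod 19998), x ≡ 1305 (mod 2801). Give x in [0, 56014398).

Write x = 162 + 19998·k. Then 19998·k ≡ 1305 − 162 ≡ 1143 (mod 2801).
Need 19998⁻¹ mod 2801. Extended Euclid on (2801, 391):
2801 = 7×391 + 64
391 = 6×64 + 7
64 = 9×7 + 1
7 = 7×1 + 0
Back-substitute:
1 = 64 − 9·7
1 = −9·391 + 55·64
1 = 55·2801 − 394·391
19998⁻¹ ≡ 2407 (mod 2801), so k ≡ 2407·1143 ≡ 619 (mod 2801).
x = 162 + 19998·619 = 12378924.

12378924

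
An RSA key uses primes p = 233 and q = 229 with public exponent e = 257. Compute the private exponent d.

19553

φ(n) = (p−1)(q−1) = 232·228 = 52896.
Need d with 257·d ≡ 1 (mod 52896). Apply the extended Euclidean algorithm:
52896 = 205×257 + 211
257 = 1×211 + 46
211 = 4×46 + 27
46 = 1×27 + 19
27 = 1×19 + 8
19 = 2×8 + 3
8 = 2×3 + 2
3 = 1×2 + 1
2 = 2×1 + 0
Back-substitute:
1 = 3 − 2
1 = −8 + 3·3
1 = 3·19 − 7·8
1 = −7·27 + 10·19
1 = 10·46 − 17·27
1 = −17·211 + 78·46
1 = 78·257 − 95·211
1 = −95·52896 + 19553·257
So 257·19553 ≡ 1 (mod 52896), hence d = 19553.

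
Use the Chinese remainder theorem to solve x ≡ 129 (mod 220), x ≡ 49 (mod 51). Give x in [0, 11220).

Write x = 129 + 220·k. Then 220·k ≡ 49 − 129 ≡ 22 (mod 51).
Need 220⁻¹ mod 51. Extended Euclid on (51, 16):
51 = 3*16 + 3
16 = 5*3 + 1
3 = 3*1 + 0
Back-substitute:
1 = 16 − 5·3
1 = −5·51 + 16·16
220⁻¹ ≡ 16 (mod 51), so k ≡ 16·22 ≡ 46 (mod 51).
x = 129 + 220·46 = 10249.

10249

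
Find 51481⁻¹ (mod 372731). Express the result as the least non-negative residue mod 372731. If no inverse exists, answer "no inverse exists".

Run Euclid on (372731, 51481):
372731 = 7·51481 + 12364
51481 = 4·12364 + 2025
12364 = 6·2025 + 214
2025 = 9·214 + 99
214 = 2·99 + 16
99 = 6·16 + 3
16 = 5·3 + 1
3 = 3·1 + 0
gcd = 1, so the inverse exists. Back-substitute:
1 = 16 − 5·3
1 = −5·99 + 31·16
1 = 31·214 − 67·99
1 = −67·2025 + 634·214
1 = 634·12364 − 3871·2025
1 = −3871·51481 + 16118·12364
1 = 16118·372731 − 116697·51481
So 51481·(-116697) ≡ 1 (mod 372731), and -116697 ≡ 256034 (mod 372731).

256034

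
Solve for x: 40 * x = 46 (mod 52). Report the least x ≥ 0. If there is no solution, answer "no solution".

gcd(40, 52):
52 = 1*40 + 12
40 = 3*12 + 4
12 = 3*4 + 0
gcd = 4, but 4 ∤ 46, so the congruence has no solution.

no solution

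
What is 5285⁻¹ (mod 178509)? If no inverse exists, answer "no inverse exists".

Run Euclid on (178509, 5285):
178509 = 33*5285 + 4104
5285 = 1*4104 + 1181
4104 = 3*1181 + 561
1181 = 2*561 + 59
561 = 9*59 + 30
59 = 1*30 + 29
30 = 1*29 + 1
29 = 29*1 + 0
gcd = 1, so the inverse exists. Back-substitute:
1 = 30 − 29
1 = −59 + 2·30
1 = 2·561 − 19·59
1 = −19·1181 + 40·561
1 = 40·4104 − 139·1181
1 = −139·5285 + 179·4104
1 = 179·178509 − 6046·5285
Hence 5285⁻¹ ≡ -6046 ≡ 172463 (mod 178509).

172463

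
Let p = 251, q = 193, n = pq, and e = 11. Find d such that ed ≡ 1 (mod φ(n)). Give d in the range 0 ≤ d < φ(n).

φ(n) = (p−1)(q−1) = 250·192 = 48000.
Need d with 11·d ≡ 1 (mod 48000). Apply the extended Euclidean algorithm:
48000 = 4363*11 + 7
11 = 1*7 + 4
7 = 1*4 + 3
4 = 1*3 + 1
3 = 3*1 + 0
Back-substitute:
1 = 4 − 3
1 = −7 + 2·4
1 = 2·11 − 3·7
1 = −3·48000 + 13091·11
So 11·13091 ≡ 1 (mod 48000), hence d = 13091.

13091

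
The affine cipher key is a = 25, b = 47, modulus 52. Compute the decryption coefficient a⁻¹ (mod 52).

Apply the Euclidean algorithm to 52 and 25:
52 = 2·25 + 2
25 = 12·2 + 1
2 = 2·1 + 0
Since gcd(25, 52) = 1, back-substitute to write 1 as a combination:
1 = 25 − 12·2
1 = −12·52 + 25·25
So 25·25 ≡ 1 (mod 52).

25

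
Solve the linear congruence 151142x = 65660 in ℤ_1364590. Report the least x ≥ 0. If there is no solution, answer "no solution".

154930

First find gcd(151142, 1364590):
1364590 = 9×151142 + 4312
151142 = 35×4312 + 222
4312 = 19×222 + 94
222 = 2×94 + 34
94 = 2×34 + 26
34 = 1×26 + 8
26 = 3×8 + 2
8 = 4×2 + 0
gcd = 2 and 2 | 65660, so solutions exist. Divide through by 2: 75571x ≡ 32830 (mod 682295).
Now find 75571⁻¹ mod 682295:
682295 = 9×75571 + 2156
75571 = 35×2156 + 111
2156 = 19×111 + 47
111 = 2×47 + 17
47 = 2×17 + 13
17 = 1×13 + 4
13 = 3×4 + 1
4 = 4×1 + 0
Back-substitute:
1 = 13 − 3·4
1 = −3·17 + 4·13
1 = 4·47 − 11·17
1 = −11·111 + 26·47
1 = 26·2156 − 505·111
1 = −505·75571 + 17701·2156
1 = 17701·682295 − 159814·75571
So 75571·(-159814) ≡ 1 (mod 682295), i.e. 75571⁻¹ ≡ 522481.
Then x ≡ 522481·32830 ≡ 154930 (mod 682295); the smallest non-negative solution is x = 154930.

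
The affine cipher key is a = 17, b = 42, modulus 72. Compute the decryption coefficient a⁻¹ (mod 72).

gcd(72, 17) by repeated division:
72 = 4·17 + 4
17 = 4·4 + 1
4 = 4·1 + 0
Since gcd(17, 72) = 1, back-substitute to write 1 as a combination:
1 = 17 − 4·4
1 = −4·72 + 17·17
So 17·17 ≡ 1 (mod 72).

17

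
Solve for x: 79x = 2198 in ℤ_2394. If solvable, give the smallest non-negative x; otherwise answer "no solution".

First find gcd(79, 2394):
2394 = 30*79 + 24
79 = 3*24 + 7
24 = 3*7 + 3
7 = 2*3 + 1
3 = 3*1 + 0
gcd = 1, so a unique solution mod 2394 exists.
Back-substitute for the Bézout coefficients:
1 = 7 − 2·3
1 = −2·24 + 7·7
1 = 7·79 − 23·24
1 = −23·2394 + 697·79
So 79·(697) ≡ 1 (mod 2394), giving 79⁻¹ ≡ 697.
x ≡ 79⁻¹·2198 ≡ 697·2198 ≡ 2240 (mod 2394).

2240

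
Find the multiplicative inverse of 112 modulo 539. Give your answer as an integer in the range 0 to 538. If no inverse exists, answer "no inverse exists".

no inverse exists

Euclidean algorithm on 539, 112:
539 = 4·112 + 91
112 = 1·91 + 21
91 = 4·21 + 7
21 = 3·7 + 0
The gcd is 7, not 1, hence no inverse exists.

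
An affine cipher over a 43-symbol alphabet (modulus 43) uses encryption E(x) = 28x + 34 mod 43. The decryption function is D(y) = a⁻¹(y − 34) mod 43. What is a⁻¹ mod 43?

20

Apply the Euclidean algorithm to 43 and 28:
43 = 1*28 + 15
28 = 1*15 + 13
15 = 1*13 + 2
13 = 6*2 + 1
2 = 2*1 + 0
Since gcd(28, 43) = 1, back-substitute to write 1 as a combination:
1 = 13 − 6·2
1 = −6·15 + 7·13
1 = 7·28 − 13·15
1 = −13·43 + 20·28
So 28·20 ≡ 1 (mod 43).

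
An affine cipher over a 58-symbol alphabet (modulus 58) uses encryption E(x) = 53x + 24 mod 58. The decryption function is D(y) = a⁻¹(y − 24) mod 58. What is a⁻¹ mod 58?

Run Euclid on (58, 53):
58 = 1×53 + 5
53 = 10×5 + 3
5 = 1×3 + 2
3 = 1×2 + 1
2 = 2×1 + 0
gcd = 1, so the inverse exists. Back-substitute:
1 = 3 − 2
1 = −5 + 2·3
1 = 2·53 − 21·5
1 = −21·58 + 23·53
So 53·23 ≡ 1 (mod 58).

23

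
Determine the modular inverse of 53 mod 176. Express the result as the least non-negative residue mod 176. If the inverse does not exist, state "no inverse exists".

Run Euclid on (176, 53):
176 = 3*53 + 17
53 = 3*17 + 2
17 = 8*2 + 1
2 = 2*1 + 0
gcd = 1, so the inverse exists. Back-substitute:
1 = 17 − 8·2
1 = −8·53 + 25·17
1 = 25·176 − 83·53
So 53·(-83) ≡ 1 (mod 176), and -83 ≡ 93 (mod 176).

93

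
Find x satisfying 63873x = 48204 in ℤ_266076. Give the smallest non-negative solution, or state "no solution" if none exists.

First find gcd(63873, 266076):
266076 = 4·63873 + 10584
63873 = 6·10584 + 369
10584 = 28·369 + 252
369 = 1·252 + 117
252 = 2·117 + 18
117 = 6·18 + 9
18 = 2·9 + 0
gcd = 9 and 9 | 48204, so solutions exist. Divide through by 9: 7097x ≡ 5356 (mod 29564).
Now find 7097⁻¹ mod 29564:
29564 = 4*7097 + 1176
7097 = 6*1176 + 41
1176 = 28*41 + 28
41 = 1*28 + 13
28 = 2*13 + 2
13 = 6*2 + 1
2 = 2*1 + 0
Back-substitute:
1 = 13 − 6·2
1 = −6·28 + 13·13
1 = 13·41 − 19·28
1 = −19·1176 + 545·41
1 = 545·7097 − 3289·1176
1 = −3289·29564 + 13701·7097
So 7097⁻¹ ≡ 13701 (mod 29564).
Then x ≡ 13701·5356 ≡ 4708 (mod 29564); the smallest non-negative solution is x = 4708.

4708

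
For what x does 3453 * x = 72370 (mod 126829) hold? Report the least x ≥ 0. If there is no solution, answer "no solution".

First find gcd(3453, 126829):
126829 = 36×3453 + 2521
3453 = 1×2521 + 932
2521 = 2×932 + 657
932 = 1×657 + 275
657 = 2×275 + 107
275 = 2×107 + 61
107 = 1×61 + 46
61 = 1×46 + 15
46 = 3×15 + 1
15 = 15×1 + 0
gcd = 1, so a unique solution mod 126829 exists.
Back-substitute for the Bézout coefficients:
1 = 46 − 3·15
1 = −3·61 + 4·46
1 = 4·107 − 7·61
1 = −7·275 + 18·107
1 = 18·657 − 43·275
1 = −43·932 + 61·657
1 = 61·2521 − 165·932
1 = −165·3453 + 226·2521
1 = 226·126829 − 8301·3453
So 3453·(-8301) ≡ 1 (mod 126829), giving 3453⁻¹ ≡ 118528.
x ≡ 3453⁻¹·72370 ≡ 118528·72370 ≡ 45603 (mod 126829).

45603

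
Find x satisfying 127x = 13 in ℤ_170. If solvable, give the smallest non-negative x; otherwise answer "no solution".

59

First find gcd(127, 170):
170 = 1·127 + 43
127 = 2·43 + 41
43 = 1·41 + 2
41 = 20·2 + 1
2 = 2·1 + 0
gcd = 1, so a unique solution mod 170 exists.
Back-substitute for the Bézout coefficients:
1 = 41 − 20·2
1 = −20·43 + 21·41
1 = 21·127 − 62·43
1 = −62·170 + 83·127
So 127·(83) ≡ 1 (mod 170), giving 127⁻¹ ≡ 83.
x ≡ 127⁻¹·13 ≡ 83·13 ≡ 59 (mod 170).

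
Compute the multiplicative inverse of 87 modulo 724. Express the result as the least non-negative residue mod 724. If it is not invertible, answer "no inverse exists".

Extended Euclidean algorithm:
724 = 8×87 + 28
87 = 3×28 + 3
28 = 9×3 + 1
3 = 3×1 + 0
gcd = 1, so the inverse exists. Back-substitute:
1 = 28 − 9·3
1 = −9·87 + 28·28
1 = 28·724 − 233·87
Thus 87·(-233) ≡ 1 (mod 724); reducing, -233 mod 724 = 491.

491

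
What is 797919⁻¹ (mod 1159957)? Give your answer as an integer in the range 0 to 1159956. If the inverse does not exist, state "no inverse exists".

Extended Euclidean algorithm:
1159957 = 1*797919 + 362038
797919 = 2*362038 + 73843
362038 = 4*73843 + 66666
73843 = 1*66666 + 7177
66666 = 9*7177 + 2073
7177 = 3*2073 + 958
2073 = 2*958 + 157
958 = 6*157 + 16
157 = 9*16 + 13
16 = 1*13 + 3
13 = 4*3 + 1
3 = 3*1 + 0
The gcd is 1. Working backward:
1 = 13 − 4·3
1 = −4·16 + 5·13
1 = 5·157 − 49·16
1 = −49·958 + 299·157
1 = 299·2073 − 647·958
1 = −647·7177 + 2240·2073
1 = 2240·66666 − 20807·7177
1 = −20807·73843 + 23047·66666
1 = 23047·362038 − 112995·73843
1 = −112995·797919 + 249037·362038
1 = 249037·1159957 − 362032·797919
Thus 797919·(-362032) ≡ 1 (mod 1159957); reducing, -362032 mod 1159957 = 797925.

797925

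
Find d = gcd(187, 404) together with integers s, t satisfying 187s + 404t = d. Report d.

1

Euclidean algorithm:
404 = 2×187 + 30
187 = 6×30 + 7
30 = 4×7 + 2
7 = 3×2 + 1
2 = 2×1 + 0
gcd(187, 404) = 1.
Working backward:
1 = 7 − 3·2
1 = −3·30 + 13·7
1 = 13·187 − 81·30
1 = −81·404 + 175·187
So 1 = (-81)·404 + (175)·187.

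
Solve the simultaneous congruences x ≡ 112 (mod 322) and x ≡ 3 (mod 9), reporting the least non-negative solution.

1722

Write x = 112 + 322·k. Then 322·k ≡ 3 − 112 ≡ 8 (mod 9).
Need 322⁻¹ mod 9. Extended Euclid on (9, 7):
9 = 1·7 + 2
7 = 3·2 + 1
2 = 2·1 + 0
Back-substitute:
1 = 7 − 3·2
1 = −3·9 + 4·7
322⁻¹ ≡ 4 (mod 9), so k ≡ 4·8 ≡ 5 (mod 9).
x = 112 + 322·5 = 1722.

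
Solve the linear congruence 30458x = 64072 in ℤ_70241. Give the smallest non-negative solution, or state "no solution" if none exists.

First find gcd(30458, 70241):
70241 = 2*30458 + 9325
30458 = 3*9325 + 2483
9325 = 3*2483 + 1876
2483 = 1*1876 + 607
1876 = 3*607 + 55
607 = 11*55 + 2
55 = 27*2 + 1
2 = 2*1 + 0
gcd = 1, so a unique solution mod 70241 exists.
Back-substitute for the Bézout coefficients:
1 = 55 − 27·2
1 = −27·607 + 298·55
1 = 298·1876 − 921·607
1 = −921·2483 + 1219·1876
1 = 1219·9325 − 4578·2483
1 = −4578·30458 + 14953·9325
1 = 14953·70241 − 34484·30458
So 30458·(-34484) ≡ 1 (mod 70241), giving 30458⁻¹ ≡ 35757.
x ≡ 30458⁻¹·64072 ≡ 35757·64072 ≡ 42048 (mod 70241).

42048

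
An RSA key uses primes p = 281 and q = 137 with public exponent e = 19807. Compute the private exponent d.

3103

φ(n) = (p−1)(q−1) = 280·136 = 38080.
Need d with 19807·d ≡ 1 (mod 38080). Apply the extended Euclidean algorithm:
38080 = 1*19807 + 18273
19807 = 1*18273 + 1534
18273 = 11*1534 + 1399
1534 = 1*1399 + 135
1399 = 10*135 + 49
135 = 2*49 + 37
49 = 1*37 + 12
37 = 3*12 + 1
12 = 12*1 + 0
Back-substitute:
1 = 37 − 3·12
1 = −3·49 + 4·37
1 = 4·135 − 11·49
1 = −11·1399 + 114·135
1 = 114·1534 − 125·1399
1 = −125·18273 + 1489·1534
1 = 1489·19807 − 1614·18273
1 = −1614·38080 + 3103·19807
So 19807·3103 ≡ 1 (mod 38080), hence d = 3103.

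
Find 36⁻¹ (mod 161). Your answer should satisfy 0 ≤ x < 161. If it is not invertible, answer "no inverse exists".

85

Extended Euclidean algorithm:
161 = 4×36 + 17
36 = 2×17 + 2
17 = 8×2 + 1
2 = 2×1 + 0
The gcd is 1. Working backward:
1 = 17 − 8·2
1 = −8·36 + 17·17
1 = 17·161 − 76·36
Hence 36⁻¹ ≡ -76 ≡ 85 (mod 161).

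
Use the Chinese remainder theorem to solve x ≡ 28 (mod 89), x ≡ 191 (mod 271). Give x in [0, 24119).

Write x = 28 + 89·k. Then 89·k ≡ 191 − 28 ≡ 163 (mod 271).
Need 89⁻¹ mod 271. Extended Euclid on (271, 89):
271 = 3×89 + 4
89 = 22×4 + 1
4 = 4×1 + 0
Back-substitute:
1 = 89 − 22·4
1 = −22·271 + 67·89
89⁻¹ ≡ 67 (mod 271), so k ≡ 67·163 ≡ 81 (mod 271).
x = 28 + 89·81 = 7237.

7237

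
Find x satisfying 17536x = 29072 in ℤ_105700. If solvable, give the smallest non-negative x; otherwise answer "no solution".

First find gcd(17536, 105700):
105700 = 6*17536 + 484
17536 = 36*484 + 112
484 = 4*112 + 36
112 = 3*36 + 4
36 = 9*4 + 0
gcd = 4 and 4 | 29072, so solutions exist. Divide through by 4: 4384x ≡ 7268 (mod 26425).
Now find 4384⁻¹ mod 26425:
26425 = 6·4384 + 121
4384 = 36·121 + 28
121 = 4·28 + 9
28 = 3·9 + 1
9 = 9·1 + 0
Back-substitute:
1 = 28 − 3·9
1 = −3·121 + 13·28
1 = 13·4384 − 471·121
1 = −471·26425 + 2839·4384
So 4384⁻¹ ≡ 2839 (mod 26425).
Then x ≡ 2839·7268 ≡ 22352 (mod 26425); the smallest non-negative solution is x = 22352.

22352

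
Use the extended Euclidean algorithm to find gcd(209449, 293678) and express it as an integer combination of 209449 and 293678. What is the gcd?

1

Repeated division:
293678 = 1×209449 + 84229
209449 = 2×84229 + 40991
84229 = 2×40991 + 2247
40991 = 18×2247 + 545
2247 = 4×545 + 67
545 = 8×67 + 9
67 = 7×9 + 4
9 = 2×4 + 1
4 = 4×1 + 0
gcd(209449, 293678) = 1.
Back-substituting:
1 = 9 − 2·4
1 = −2·67 + 15·9
1 = 15·545 − 122·67
1 = −122·2247 + 503·545
1 = 503·40991 − 9176·2247
1 = −9176·84229 + 18855·40991
1 = 18855·209449 − 46886·84229
1 = −46886·293678 + 65741·209449
So 1 = (-46886)·293678 + (65741)·209449.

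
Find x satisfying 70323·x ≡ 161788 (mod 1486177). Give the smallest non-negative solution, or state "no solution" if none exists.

First find gcd(70323, 1486177):
1486177 = 21*70323 + 9394
70323 = 7*9394 + 4565
9394 = 2*4565 + 264
4565 = 17*264 + 77
264 = 3*77 + 33
77 = 2*33 + 11
33 = 3*11 + 0
gcd = 11 and 11 | 161788, so solutions exist. Divide through by 11: 6393x ≡ 14708 (mod 135107).
Now find 6393⁻¹ mod 135107:
135107 = 21·6393 + 854
6393 = 7·854 + 415
854 = 2·415 + 24
415 = 17·24 + 7
24 = 3·7 + 3
7 = 2·3 + 1
3 = 3·1 + 0
Back-substitute:
1 = 7 − 2·3
1 = −2·24 + 7·7
1 = 7·415 − 121·24
1 = −121·854 + 249·415
1 = 249·6393 − 1864·854
1 = −1864·135107 + 39393·6393
So 6393⁻¹ ≡ 39393 (mod 135107).
Then x ≡ 39393·14708 ≡ 53428 (mod 135107); the smallest non-negative solution is x = 53428.

53428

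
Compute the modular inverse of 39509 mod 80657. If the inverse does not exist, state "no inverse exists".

Extended Euclidean algorithm:
80657 = 2×39509 + 1639
39509 = 24×1639 + 173
1639 = 9×173 + 82
173 = 2×82 + 9
82 = 9×9 + 1
9 = 9×1 + 0
Since gcd(39509, 80657) = 1, back-substitute to write 1 as a combination:
1 = 82 − 9·9
1 = −9·173 + 19·82
1 = 19·1639 − 180·173
1 = −180·39509 + 4339·1639
1 = 4339·80657 − 8858·39509
Hence 39509⁻¹ ≡ -8858 ≡ 71799 (mod 80657).

71799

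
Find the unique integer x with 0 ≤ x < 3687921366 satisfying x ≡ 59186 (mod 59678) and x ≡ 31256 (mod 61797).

Write x = 59186 + 59678·k. Then 59678·k ≡ 31256 − 59186 ≡ 33867 (mod 61797).
Need 59678⁻¹ mod 61797. Extended Euclid on (61797, 59678):
61797 = 1*59678 + 2119
59678 = 28*2119 + 346
2119 = 6*346 + 43
346 = 8*43 + 2
43 = 21*2 + 1
2 = 2*1 + 0
Back-substitute:
1 = 43 − 21·2
1 = −21·346 + 169·43
1 = 169·2119 − 1035·346
1 = −1035·59678 + 29149·2119
1 = 29149·61797 − 30184·59678
59678⁻¹ ≡ 31613 (mod 61797), so k ≡ 31613·33867 ≡ 4446 (mod 61797).
x = 59186 + 59678·4446 = 265387574.

265387574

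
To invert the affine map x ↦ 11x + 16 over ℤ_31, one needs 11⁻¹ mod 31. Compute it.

Apply the Euclidean algorithm to 31 and 11:
31 = 2×11 + 9
11 = 1×9 + 2
9 = 4×2 + 1
2 = 2×1 + 0
gcd = 1, so the inverse exists. Back-substitute:
1 = 9 − 4·2
1 = −4·11 + 5·9
1 = 5·31 − 14·11
Thus 11·(-14) ≡ 1 (mod 31); reducing, -14 mod 31 = 17.

17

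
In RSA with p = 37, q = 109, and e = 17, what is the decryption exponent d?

φ(n) = (p−1)(q−1) = 36·108 = 3888.
Need d with 17·d ≡ 1 (mod 3888). Apply the extended Euclidean algorithm:
3888 = 228×17 + 12
17 = 1×12 + 5
12 = 2×5 + 2
5 = 2×2 + 1
2 = 2×1 + 0
Back-substitute:
1 = 5 − 2·2
1 = −2·12 + 5·5
1 = 5·17 − 7·12
1 = −7·3888 + 1601·17
So 17·1601 ≡ 1 (mod 3888), hence d = 1601.

1601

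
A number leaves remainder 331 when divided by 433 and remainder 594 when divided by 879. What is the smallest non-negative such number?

Write x = 331 + 433·k. Then 433·k ≡ 594 − 331 ≡ 263 (mod 879).
Need 433⁻¹ mod 879. Extended Euclid on (879, 433):
879 = 2×433 + 13
433 = 33×13 + 4
13 = 3×4 + 1
4 = 4×1 + 0
Back-substitute:
1 = 13 − 3·4
1 = −3·433 + 100·13
1 = 100·879 − 203·433
433⁻¹ ≡ 676 (mod 879), so k ≡ 676·263 ≡ 230 (mod 879).
x = 331 + 433·230 = 99921.

99921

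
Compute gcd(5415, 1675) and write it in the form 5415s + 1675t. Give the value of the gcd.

Apply Euclid's algorithm to 5415 and 1675:
5415 = 3×1675 + 390
1675 = 4×390 + 115
390 = 3×115 + 45
115 = 2×45 + 25
45 = 1×25 + 20
25 = 1×20 + 5
20 = 4×5 + 0
gcd(5415, 1675) = 5.
Express as a combination:
5 = 25 − 20
5 = −45 + 2·25
5 = 2·115 − 5·45
5 = −5·390 + 17·115
5 = 17·1675 − 73·390
5 = −73·5415 + 236·1675
So 5 = (-73)·5415 + (236)·1675.

5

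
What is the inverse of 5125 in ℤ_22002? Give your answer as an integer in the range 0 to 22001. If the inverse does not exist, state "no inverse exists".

19585

Apply the Euclidean algorithm to 22002 and 5125:
22002 = 4×5125 + 1502
5125 = 3×1502 + 619
1502 = 2×619 + 264
619 = 2×264 + 91
264 = 2×91 + 82
91 = 1×82 + 9
82 = 9×9 + 1
9 = 9×1 + 0
Since gcd(5125, 22002) = 1, back-substitute to write 1 as a combination:
1 = 82 − 9·9
1 = −9·91 + 10·82
1 = 10·264 − 29·91
1 = −29·619 + 68·264
1 = 68·1502 − 165·619
1 = −165·5125 + 563·1502
1 = 563·22002 − 2417·5125
Thus 5125·(-2417) ≡ 1 (mod 22002); reducing, -2417 mod 22002 = 19585.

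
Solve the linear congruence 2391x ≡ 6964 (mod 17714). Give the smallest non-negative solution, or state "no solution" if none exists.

766

First find gcd(2391, 17714):
17714 = 7·2391 + 977
2391 = 2·977 + 437
977 = 2·437 + 103
437 = 4·103 + 25
103 = 4·25 + 3
25 = 8·3 + 1
3 = 3·1 + 0
gcd = 1, so a unique solution mod 17714 exists.
Back-substitute for the Bézout coefficients:
1 = 25 − 8·3
1 = −8·103 + 33·25
1 = 33·437 − 140·103
1 = −140·977 + 313·437
1 = 313·2391 − 766·977
1 = −766·17714 + 5675·2391
So 2391·(5675) ≡ 1 (mod 17714), giving 2391⁻¹ ≡ 5675.
x ≡ 2391⁻¹·6964 ≡ 5675·6964 ≡ 766 (mod 17714).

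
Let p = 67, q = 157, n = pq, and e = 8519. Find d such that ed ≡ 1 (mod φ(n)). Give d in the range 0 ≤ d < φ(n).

4079

φ(n) = (p−1)(q−1) = 66·156 = 10296.
Need d with 8519·d ≡ 1 (mod 10296). Apply the extended Euclidean algorithm:
10296 = 1*8519 + 1777
8519 = 4*1777 + 1411
1777 = 1*1411 + 366
1411 = 3*366 + 313
366 = 1*313 + 53
313 = 5*53 + 48
53 = 1*48 + 5
48 = 9*5 + 3
5 = 1*3 + 2
3 = 1*2 + 1
2 = 2*1 + 0
Back-substitute:
1 = 3 − 2
1 = −5 + 2·3
1 = 2·48 − 19·5
1 = −19·53 + 21·48
1 = 21·313 − 124·53
1 = −124·366 + 145·313
1 = 145·1411 − 559·366
1 = −559·1777 + 704·1411
1 = 704·8519 − 3375·1777
1 = −3375·10296 + 4079·8519
So 8519·4079 ≡ 1 (mod 10296), hence d = 4079.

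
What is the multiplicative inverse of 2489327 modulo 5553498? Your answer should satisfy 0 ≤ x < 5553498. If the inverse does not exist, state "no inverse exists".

3885557

gcd(5553498, 2489327) by repeated division:
5553498 = 2×2489327 + 574844
2489327 = 4×574844 + 189951
574844 = 3×189951 + 4991
189951 = 38×4991 + 293
4991 = 17×293 + 10
293 = 29×10 + 3
10 = 3×3 + 1
3 = 3×1 + 0
gcd = 1, so the inverse exists. Back-substitute:
1 = 10 − 3·3
1 = −3·293 + 88·10
1 = 88·4991 − 1499·293
1 = −1499·189951 + 57050·4991
1 = 57050·574844 − 172649·189951
1 = −172649·2489327 + 747646·574844
1 = 747646·5553498 − 1667941·2489327
Hence 2489327⁻¹ ≡ -1667941 ≡ 3885557 (mod 5553498).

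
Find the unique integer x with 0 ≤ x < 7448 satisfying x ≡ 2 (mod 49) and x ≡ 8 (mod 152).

Write x = 2 + 49·k. Then 49·k ≡ 8 − 2 ≡ 6 (mod 152).
Need 49⁻¹ mod 152. Extended Euclid on (152, 49):
152 = 3×49 + 5
49 = 9×5 + 4
5 = 1×4 + 1
4 = 4×1 + 0
Back-substitute:
1 = 5 − 4
1 = −49 + 10·5
1 = 10·152 − 31·49
49⁻¹ ≡ 121 (mod 152), so k ≡ 121·6 ≡ 118 (mod 152).
x = 2 + 49·118 = 5784.

5784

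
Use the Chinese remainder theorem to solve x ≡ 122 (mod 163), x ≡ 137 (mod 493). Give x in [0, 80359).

Write x = 122 + 163·k. Then 163·k ≡ 137 − 122 ≡ 15 (mod 493).
Need 163⁻¹ mod 493. Extended Euclid on (493, 163):
493 = 3*163 + 4
163 = 40*4 + 3
4 = 1*3 + 1
3 = 3*1 + 0
Back-substitute:
1 = 4 − 3
1 = −163 + 41·4
1 = 41·493 − 124·163
163⁻¹ ≡ 369 (mod 493), so k ≡ 369·15 ≡ 112 (mod 493).
x = 122 + 163·112 = 18378.

18378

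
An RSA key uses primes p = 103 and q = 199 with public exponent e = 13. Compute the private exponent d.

φ(n) = (p−1)(q−1) = 102·198 = 20196.
Need d with 13·d ≡ 1 (mod 20196). Apply the extended Euclidean algorithm:
20196 = 1553×13 + 7
13 = 1×7 + 6
7 = 1×6 + 1
6 = 6×1 + 0
Back-substitute:
1 = 7 − 6
1 = −13 + 2·7
1 = 2·20196 − 3107·13
So 13·(-3107) ≡ 1 (mod 20196), hence d ≡ -3107 ≡ 17089 (mod 20196).

17089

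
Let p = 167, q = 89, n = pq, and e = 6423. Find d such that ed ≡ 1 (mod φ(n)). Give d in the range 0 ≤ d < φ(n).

φ(n) = (p−1)(q−1) = 166·88 = 14608.
Need d with 6423·d ≡ 1 (mod 14608). Apply the extended Euclidean algorithm:
14608 = 2×6423 + 1762
6423 = 3×1762 + 1137
1762 = 1×1137 + 625
1137 = 1×625 + 512
625 = 1×512 + 113
512 = 4×113 + 60
113 = 1×60 + 53
60 = 1×53 + 7
53 = 7×7 + 4
7 = 1×4 + 3
4 = 1×3 + 1
3 = 3×1 + 0
Back-substitute:
1 = 4 − 3
1 = −7 + 2·4
1 = 2·53 − 15·7
1 = −15·60 + 17·53
1 = 17·113 − 32·60
1 = −32·512 + 145·113
1 = 145·625 − 177·512
1 = −177·1137 + 322·625
1 = 322·1762 − 499·1137
1 = −499·6423 + 1819·1762
1 = 1819·14608 − 4137·6423
So 6423·(-4137) ≡ 1 (mod 14608), hence d ≡ -4137 ≡ 10471 (mod 14608).

10471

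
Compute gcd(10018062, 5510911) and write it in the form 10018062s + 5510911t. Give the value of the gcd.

Euclidean algorithm:
10018062 = 1*5510911 + 4507151
5510911 = 1*4507151 + 1003760
4507151 = 4*1003760 + 492111
1003760 = 2*492111 + 19538
492111 = 25*19538 + 3661
19538 = 5*3661 + 1233
3661 = 2*1233 + 1195
1233 = 1*1195 + 38
1195 = 31*38 + 17
38 = 2*17 + 4
17 = 4*4 + 1
4 = 4*1 + 0
gcd(10018062, 5510911) = 1.
Express as a combination:
1 = 17 − 4·4
1 = −4·38 + 9·17
1 = 9·1195 − 283·38
1 = −283·1233 + 292·1195
1 = 292·3661 − 867·1233
1 = −867·19538 + 4627·3661
1 = 4627·492111 − 116542·19538
1 = −116542·1003760 + 237711·492111
1 = 237711·4507151 − 1067386·1003760
1 = −1067386·5510911 + 1305097·4507151
1 = 1305097·10018062 − 2372483·5510911
So 1 = (1305097)·10018062 + (-2372483)·5510911.

1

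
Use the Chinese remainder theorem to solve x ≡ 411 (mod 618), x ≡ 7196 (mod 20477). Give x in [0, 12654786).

Write x = 411 + 618·k. Then 618·k ≡ 7196 − 411 ≡ 6785 (mod 20477).
Need 618⁻¹ mod 20477. Extended Euclid on (20477, 618):
20477 = 33*618 + 83
618 = 7*83 + 37
83 = 2*37 + 9
37 = 4*9 + 1
9 = 9*1 + 0
Back-substitute:
1 = 37 − 4·9
1 = −4·83 + 9·37
1 = 9·618 − 67·83
1 = −67·20477 + 2220·618
618⁻¹ ≡ 2220 (mod 20477), so k ≡ 2220·6785 ≡ 12105 (mod 20477).
x = 411 + 618·12105 = 7481301.

7481301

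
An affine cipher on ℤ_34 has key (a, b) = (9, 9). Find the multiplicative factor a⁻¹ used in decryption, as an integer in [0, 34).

19

Apply the Euclidean algorithm to 34 and 9:
34 = 3×9 + 7
9 = 1×7 + 2
7 = 3×2 + 1
2 = 2×1 + 0
The gcd is 1. Working backward:
1 = 7 − 3·2
1 = −3·9 + 4·7
1 = 4·34 − 15·9
Thus 9·(-15) ≡ 1 (mod 34); reducing, -15 mod 34 = 19.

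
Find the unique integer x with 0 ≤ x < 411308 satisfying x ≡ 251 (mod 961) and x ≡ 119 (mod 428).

Write x = 251 + 961·k. Then 961·k ≡ 119 − 251 ≡ 296 (mod 428).
Need 961⁻¹ mod 428. Extended Euclid on (428, 105):
428 = 4*105 + 8
105 = 13*8 + 1
8 = 8*1 + 0
Back-substitute:
1 = 105 − 13·8
1 = −13·428 + 53·105
961⁻¹ ≡ 53 (mod 428), so k ≡ 53·296 ≡ 280 (mod 428).
x = 251 + 961·280 = 269331.

269331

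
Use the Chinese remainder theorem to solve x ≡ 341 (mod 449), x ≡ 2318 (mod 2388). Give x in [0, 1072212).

Write x = 341 + 449·k. Then 449·k ≡ 2318 − 341 ≡ 1977 (mod 2388).
Need 449⁻¹ mod 2388. Extended Euclid on (2388, 449):
2388 = 5·449 + 143
449 = 3·143 + 20
143 = 7·20 + 3
20 = 6·3 + 2
3 = 1·2 + 1
2 = 2·1 + 0
Back-substitute:
1 = 3 − 2
1 = −20 + 7·3
1 = 7·143 − 50·20
1 = −50·449 + 157·143
1 = 157·2388 − 835·449
449⁻¹ ≡ 1553 (mod 2388), so k ≡ 1553·1977 ≡ 1701 (mod 2388).
x = 341 + 449·1701 = 764090.

764090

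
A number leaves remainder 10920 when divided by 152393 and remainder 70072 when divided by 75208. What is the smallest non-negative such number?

3929312032

Write x = 10920 + 152393·k. Then 152393·k ≡ 70072 − 10920 ≡ 59152 (mod 75208).
Need 152393⁻¹ mod 75208. Extended Euclid on (75208, 1977):
75208 = 38·1977 + 82
1977 = 24·82 + 9
82 = 9·9 + 1
9 = 9·1 + 0
Back-substitute:
1 = 82 − 9·9
1 = −9·1977 + 217·82
1 = 217·75208 − 8255·1977
152393⁻¹ ≡ 66953 (mod 75208), so k ≡ 66953·59152 ≡ 25784 (mod 75208).
x = 10920 + 152393·25784 = 3929312032.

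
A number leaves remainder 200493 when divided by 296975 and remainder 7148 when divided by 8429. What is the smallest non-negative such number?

Write x = 200493 + 296975·k. Then 296975·k ≡ 7148 − 200493 ≡ 522 (mod 8429).
Need 296975⁻¹ mod 8429. Extended Euclid on (8429, 1960):
8429 = 4*1960 + 589
1960 = 3*589 + 193
589 = 3*193 + 10
193 = 19*10 + 3
10 = 3*3 + 1
3 = 3*1 + 0
Back-substitute:
1 = 10 − 3·3
1 = −3·193 + 58·10
1 = 58·589 − 177·193
1 = −177·1960 + 589·589
1 = 589·8429 − 2533·1960
296975⁻¹ ≡ 5896 (mod 8429), so k ≡ 5896·522 ≡ 1127 (mod 8429).
x = 200493 + 296975·1127 = 334891318.

334891318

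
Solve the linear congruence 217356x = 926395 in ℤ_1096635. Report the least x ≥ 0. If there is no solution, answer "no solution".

no solution

gcd(217356, 1096635):
1096635 = 5·217356 + 9855
217356 = 22·9855 + 546
9855 = 18·546 + 27
546 = 20·27 + 6
27 = 4·6 + 3
6 = 2·3 + 0
gcd = 3, but 3 ∤ 926395, so the congruence has no solution.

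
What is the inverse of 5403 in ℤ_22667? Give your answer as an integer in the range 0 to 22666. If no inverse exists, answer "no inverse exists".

5844

gcd(22667, 5403) by repeated division:
22667 = 4×5403 + 1055
5403 = 5×1055 + 128
1055 = 8×128 + 31
128 = 4×31 + 4
31 = 7×4 + 3
4 = 1×3 + 1
3 = 3×1 + 0
The gcd is 1. Working backward:
1 = 4 − 3
1 = −31 + 8·4
1 = 8·128 − 33·31
1 = −33·1055 + 272·128
1 = 272·5403 − 1393·1055
1 = −1393·22667 + 5844·5403
So 5403·5844 ≡ 1 (mod 22667).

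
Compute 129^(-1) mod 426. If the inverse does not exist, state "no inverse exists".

no inverse exists

Euclidean algorithm on 426, 129:
426 = 3*129 + 39
129 = 3*39 + 12
39 = 3*12 + 3
12 = 4*3 + 0
The gcd is 3, not 1, hence no inverse exists.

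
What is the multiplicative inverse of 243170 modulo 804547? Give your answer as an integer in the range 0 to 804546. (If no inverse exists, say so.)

gcd(804547, 243170) by repeated division:
804547 = 3×243170 + 75037
243170 = 3×75037 + 18059
75037 = 4×18059 + 2801
18059 = 6×2801 + 1253
2801 = 2×1253 + 295
1253 = 4×295 + 73
295 = 4×73 + 3
73 = 24×3 + 1
3 = 3×1 + 0
Since gcd(243170, 804547) = 1, back-substitute to write 1 as a combination:
1 = 73 − 24·3
1 = −24·295 + 97·73
1 = 97·1253 − 412·295
1 = −412·2801 + 921·1253
1 = 921·18059 − 5938·2801
1 = −5938·75037 + 24673·18059
1 = 24673·243170 − 79957·75037
1 = −79957·804547 + 264544·243170
So 243170·264544 ≡ 1 (mod 804547).

264544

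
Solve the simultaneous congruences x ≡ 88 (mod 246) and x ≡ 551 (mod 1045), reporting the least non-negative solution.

68476

Write x = 88 + 246·k. Then 246·k ≡ 551 − 88 ≡ 463 (mod 1045).
Need 246⁻¹ mod 1045. Extended Euclid on (1045, 246):
1045 = 4·246 + 61
246 = 4·61 + 2
61 = 30·2 + 1
2 = 2·1 + 0
Back-substitute:
1 = 61 − 30·2
1 = −30·246 + 121·61
1 = 121·1045 − 514·246
246⁻¹ ≡ 531 (mod 1045), so k ≡ 531·463 ≡ 278 (mod 1045).
x = 88 + 246·278 = 68476.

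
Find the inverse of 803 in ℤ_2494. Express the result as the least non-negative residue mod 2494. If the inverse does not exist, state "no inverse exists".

1379

gcd(2494, 803) by repeated division:
2494 = 3·803 + 85
803 = 9·85 + 38
85 = 2·38 + 9
38 = 4·9 + 2
9 = 4·2 + 1
2 = 2·1 + 0
gcd = 1, so the inverse exists. Back-substitute:
1 = 9 − 4·2
1 = −4·38 + 17·9
1 = 17·85 − 38·38
1 = −38·803 + 359·85
1 = 359·2494 − 1115·803
So 803·(-1115) ≡ 1 (mod 2494), and -1115 ≡ 1379 (mod 2494).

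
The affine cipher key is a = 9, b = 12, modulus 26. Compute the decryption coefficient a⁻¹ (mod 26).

3

Extended Euclidean algorithm:
26 = 2×9 + 8
9 = 1×8 + 1
8 = 8×1 + 0
The gcd is 1. Working backward:
1 = 9 − 8
1 = −26 + 3·9
So 9·3 ≡ 1 (mod 26).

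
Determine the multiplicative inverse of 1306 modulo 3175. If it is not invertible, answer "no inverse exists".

2346

Run Euclid on (3175, 1306):
3175 = 2×1306 + 563
1306 = 2×563 + 180
563 = 3×180 + 23
180 = 7×23 + 19
23 = 1×19 + 4
19 = 4×4 + 3
4 = 1×3 + 1
3 = 3×1 + 0
gcd = 1, so the inverse exists. Back-substitute:
1 = 4 − 3
1 = −19 + 5·4
1 = 5·23 − 6·19
1 = −6·180 + 47·23
1 = 47·563 − 147·180
1 = −147·1306 + 341·563
1 = 341·3175 − 829·1306
So 1306·(-829) ≡ 1 (mod 3175), and -829 ≡ 2346 (mod 3175).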